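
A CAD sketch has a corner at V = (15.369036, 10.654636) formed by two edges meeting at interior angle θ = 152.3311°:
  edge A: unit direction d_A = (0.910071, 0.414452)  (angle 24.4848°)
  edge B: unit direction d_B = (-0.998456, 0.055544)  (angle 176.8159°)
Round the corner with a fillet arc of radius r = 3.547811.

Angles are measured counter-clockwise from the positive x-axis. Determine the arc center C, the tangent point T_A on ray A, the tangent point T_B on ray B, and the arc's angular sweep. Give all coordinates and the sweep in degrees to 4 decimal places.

center=(14.6938,14.2455) T_A=(16.1642,11.0167) T_B=(14.4967,10.7032) sweep=27.6689

bisector direction at 100.6503° = (-0.184815,0.982773)
center distance |VC| = r/sin(θ/2) = 3.547811/sin(76.1655°) = 3.653805
C = V + |VC|·bis = (14.6938,14.2455)
T_A = V + ((C−V)·d_A)·d_A = V + 0.8737·d_A = (16.1642,11.0167)
T_B = V + ((C−V)·d_B)·d_B = V + 0.8737·d_B = (14.4967,10.7032)
sweep = 180° − θ = 27.6689°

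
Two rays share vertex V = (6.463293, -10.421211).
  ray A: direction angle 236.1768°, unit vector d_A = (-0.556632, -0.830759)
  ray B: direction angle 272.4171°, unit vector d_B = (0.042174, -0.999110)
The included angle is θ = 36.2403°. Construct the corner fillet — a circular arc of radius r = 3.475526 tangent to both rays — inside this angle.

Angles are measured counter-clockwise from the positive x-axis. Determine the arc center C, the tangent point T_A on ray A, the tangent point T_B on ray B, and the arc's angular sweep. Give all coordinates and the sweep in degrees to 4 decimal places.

bisector direction at 254.2969° = (-0.270652,-0.962677)
center distance |VC| = r/sin(θ/2) = 3.475526/sin(18.1201°) = 11.174941
C = V + |VC|·bis = (3.4388,-21.1791)
T_A = V + ((C−V)·d_A)·d_A = V + 10.6207·d_A = (0.5515,-19.2445)
T_B = V + ((C−V)·d_B)·d_B = V + 10.6207·d_B = (6.9112,-21.0325)
sweep = 180° − θ = 143.7597°

center=(3.4388,-21.1791) T_A=(0.5515,-19.2445) T_B=(6.9112,-21.0325) sweep=143.7597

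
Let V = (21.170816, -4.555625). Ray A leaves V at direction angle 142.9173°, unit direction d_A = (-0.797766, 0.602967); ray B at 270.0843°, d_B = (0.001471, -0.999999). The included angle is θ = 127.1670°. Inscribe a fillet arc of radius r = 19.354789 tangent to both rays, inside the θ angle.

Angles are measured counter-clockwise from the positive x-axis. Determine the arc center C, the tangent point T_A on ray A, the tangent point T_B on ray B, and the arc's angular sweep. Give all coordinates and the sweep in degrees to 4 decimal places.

bisector direction at 206.5008° = (-0.894928,-0.446210)
center distance |VC| = r/sin(θ/2) = 19.354789/sin(63.5835°) = 21.611369
C = V + |VC|·bis = (1.8302,-14.1988)
T_A = V + ((C−V)·d_A)·d_A = V + 9.6147·d_A = (13.5005,1.2418)
T_B = V + ((C−V)·d_B)·d_B = V + 9.6147·d_B = (21.1850,-14.1704)
sweep = 180° − θ = 52.8330°

center=(1.8302,-14.1988) T_A=(13.5005,1.2418) T_B=(21.1850,-14.1704) sweep=52.8330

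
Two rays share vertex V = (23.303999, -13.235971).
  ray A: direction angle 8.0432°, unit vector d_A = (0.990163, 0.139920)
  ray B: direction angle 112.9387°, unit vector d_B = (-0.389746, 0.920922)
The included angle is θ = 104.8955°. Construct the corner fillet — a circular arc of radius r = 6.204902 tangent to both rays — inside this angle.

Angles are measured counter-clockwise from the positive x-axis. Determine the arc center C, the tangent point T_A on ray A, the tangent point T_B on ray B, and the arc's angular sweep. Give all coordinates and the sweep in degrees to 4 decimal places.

bisector direction at 60.4909° = (0.492561,0.870278)
center distance |VC| = r/sin(θ/2) = 6.204902/sin(52.4477°) = 7.826588
C = V + |VC|·bis = (27.1591,-6.4247)
T_A = V + ((C−V)·d_A)·d_A = V + 4.7702·d_A = (28.0273,-12.5685)
T_B = V + ((C−V)·d_B)·d_B = V + 4.7702·d_B = (21.4448,-8.8430)
sweep = 180° − θ = 75.1045°

center=(27.1591,-6.4247) T_A=(28.0273,-12.5685) T_B=(21.4448,-8.8430) sweep=75.1045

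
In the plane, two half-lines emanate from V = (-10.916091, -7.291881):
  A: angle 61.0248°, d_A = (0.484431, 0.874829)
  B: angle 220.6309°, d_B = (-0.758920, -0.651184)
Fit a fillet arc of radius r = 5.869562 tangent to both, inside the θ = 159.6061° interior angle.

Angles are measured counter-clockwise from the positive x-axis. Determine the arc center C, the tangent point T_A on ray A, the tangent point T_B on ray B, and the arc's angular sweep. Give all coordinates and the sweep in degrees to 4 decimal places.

center=(-15.5395,-3.5249) T_A=(-10.4046,-6.3683) T_B=(-11.7173,-7.9794) sweep=20.3939

bisector direction at 140.8278° = (-0.775252,0.631653)
center distance |VC| = r/sin(θ/2) = 5.869562/sin(79.8030°) = 5.963759
C = V + |VC|·bis = (-15.5395,-3.5249)
T_A = V + ((C−V)·d_A)·d_A = V + 1.0558·d_A = (-10.4046,-6.3683)
T_B = V + ((C−V)·d_B)·d_B = V + 1.0558·d_B = (-11.7173,-7.9794)
sweep = 180° − θ = 20.3939°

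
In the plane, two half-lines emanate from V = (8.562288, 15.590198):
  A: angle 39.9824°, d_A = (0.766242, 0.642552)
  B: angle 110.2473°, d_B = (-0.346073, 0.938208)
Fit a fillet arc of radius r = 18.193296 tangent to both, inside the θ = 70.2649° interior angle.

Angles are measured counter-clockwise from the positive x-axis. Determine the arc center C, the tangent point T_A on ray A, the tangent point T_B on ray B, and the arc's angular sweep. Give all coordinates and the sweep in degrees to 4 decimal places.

bisector direction at 75.1149° = (0.256882,0.966443)
center distance |VC| = r/sin(θ/2) = 18.193296/sin(35.1324°) = 31.614754
C = V + |VC|·bis = (16.6836,46.1440)
T_A = V + ((C−V)·d_A)·d_A = V + 25.8553·d_A = (28.3737,32.2036)
T_B = V + ((C−V)·d_B)·d_B = V + 25.8553·d_B = (-0.3855,39.8478)
sweep = 180° − θ = 109.7351°

center=(16.6836,46.1440) T_A=(28.3737,32.2036) T_B=(-0.3855,39.8478) sweep=109.7351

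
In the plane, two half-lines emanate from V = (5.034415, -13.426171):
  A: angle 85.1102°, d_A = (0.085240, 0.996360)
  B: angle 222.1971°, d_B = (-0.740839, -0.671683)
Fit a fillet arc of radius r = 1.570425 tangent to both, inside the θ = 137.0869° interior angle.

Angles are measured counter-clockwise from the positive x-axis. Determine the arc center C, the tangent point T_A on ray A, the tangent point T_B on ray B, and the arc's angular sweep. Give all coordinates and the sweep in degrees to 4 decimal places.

center=(3.5223,-12.6773) T_A=(5.0870,-12.8112) T_B=(4.5771,-13.8408) sweep=42.9131

bisector direction at 153.6537° = (-0.896128,0.443796)
center distance |VC| = r/sin(θ/2) = 1.570425/sin(68.5435°) = 1.687368
C = V + |VC|·bis = (3.5223,-12.6773)
T_A = V + ((C−V)·d_A)·d_A = V + 0.6172·d_A = (5.0870,-12.8112)
T_B = V + ((C−V)·d_B)·d_B = V + 0.6172·d_B = (4.5771,-13.8408)
sweep = 180° − θ = 42.9131°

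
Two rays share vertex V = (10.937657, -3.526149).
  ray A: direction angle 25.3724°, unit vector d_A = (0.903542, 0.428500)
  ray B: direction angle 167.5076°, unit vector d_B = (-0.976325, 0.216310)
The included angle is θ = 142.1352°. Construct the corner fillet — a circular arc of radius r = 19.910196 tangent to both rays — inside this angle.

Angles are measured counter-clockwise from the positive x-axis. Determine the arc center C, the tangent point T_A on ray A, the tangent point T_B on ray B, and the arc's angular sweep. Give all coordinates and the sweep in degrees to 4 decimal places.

center=(8.5768,17.3899) T_A=(17.1083,-0.5998) T_B=(4.2700,-2.0489) sweep=37.8648

bisector direction at 96.4400° = (-0.112163,0.993690)
center distance |VC| = r/sin(θ/2) = 19.910196/sin(71.0676°) = 21.048899
C = V + |VC|·bis = (8.5768,17.3899)
T_A = V + ((C−V)·d_A)·d_A = V + 6.8294·d_A = (17.1083,-0.5998)
T_B = V + ((C−V)·d_B)·d_B = V + 6.8294·d_B = (4.2700,-2.0489)
sweep = 180° − θ = 37.8648°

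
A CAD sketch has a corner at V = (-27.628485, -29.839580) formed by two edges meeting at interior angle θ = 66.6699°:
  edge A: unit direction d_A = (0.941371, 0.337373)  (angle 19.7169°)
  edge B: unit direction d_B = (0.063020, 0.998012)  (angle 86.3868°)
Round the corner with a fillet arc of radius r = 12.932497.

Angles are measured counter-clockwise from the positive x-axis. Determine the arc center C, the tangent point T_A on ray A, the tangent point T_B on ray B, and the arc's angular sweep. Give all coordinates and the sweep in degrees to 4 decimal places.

center=(-13.4826,-11.0320) T_A=(-9.1195,-23.2063) T_B=(-26.3894,-10.2170) sweep=113.3301

bisector direction at 53.0518° = (0.601092,0.799180)
center distance |VC| = r/sin(θ/2) = 12.932497/sin(33.3349°) = 23.533632
C = V + |VC|·bis = (-13.4826,-11.0320)
T_A = V + ((C−V)·d_A)·d_A = V + 19.6617·d_A = (-9.1195,-23.2063)
T_B = V + ((C−V)·d_B)·d_B = V + 19.6617·d_B = (-26.3894,-10.2170)
sweep = 180° − θ = 113.3301°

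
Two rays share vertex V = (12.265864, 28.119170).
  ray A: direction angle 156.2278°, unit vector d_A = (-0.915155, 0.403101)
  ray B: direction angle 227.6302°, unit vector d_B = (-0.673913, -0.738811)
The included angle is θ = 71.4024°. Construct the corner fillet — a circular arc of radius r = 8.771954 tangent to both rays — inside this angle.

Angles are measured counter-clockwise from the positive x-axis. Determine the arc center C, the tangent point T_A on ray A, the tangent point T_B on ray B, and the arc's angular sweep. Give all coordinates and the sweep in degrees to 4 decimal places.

center=(-2.4414,25.0121) T_A=(1.0946,33.0398) T_B=(4.0395,19.1006) sweep=108.5976

bisector direction at 191.9290° = (-0.978404,-0.206699)
center distance |VC| = r/sin(θ/2) = 8.771954/sin(35.7012°) = 15.031840
C = V + |VC|·bis = (-2.4414,25.0121)
T_A = V + ((C−V)·d_A)·d_A = V + 12.2069·d_A = (1.0946,33.0398)
T_B = V + ((C−V)·d_B)·d_B = V + 12.2069·d_B = (4.0395,19.1006)
sweep = 180° − θ = 108.5976°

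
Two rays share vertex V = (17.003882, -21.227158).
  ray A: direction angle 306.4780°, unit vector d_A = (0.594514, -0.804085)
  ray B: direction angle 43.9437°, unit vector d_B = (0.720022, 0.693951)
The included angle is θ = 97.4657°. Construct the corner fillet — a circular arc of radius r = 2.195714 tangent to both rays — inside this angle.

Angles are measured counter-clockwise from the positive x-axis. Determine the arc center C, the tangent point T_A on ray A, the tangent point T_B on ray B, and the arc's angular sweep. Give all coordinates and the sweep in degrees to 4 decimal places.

bisector direction at 355.2108° = (0.996509,-0.083489)
center distance |VC| = r/sin(θ/2) = 2.195714/sin(48.7328°) = 2.921222
C = V + |VC|·bis = (19.9149,-21.4710)
T_A = V + ((C−V)·d_A)·d_A = V + 1.9268·d_A = (18.1494,-22.7764)
T_B = V + ((C−V)·d_B)·d_B = V + 1.9268·d_B = (18.3912,-19.8901)
sweep = 180° − θ = 82.5343°

center=(19.9149,-21.4710) T_A=(18.1494,-22.7764) T_B=(18.3912,-19.8901) sweep=82.5343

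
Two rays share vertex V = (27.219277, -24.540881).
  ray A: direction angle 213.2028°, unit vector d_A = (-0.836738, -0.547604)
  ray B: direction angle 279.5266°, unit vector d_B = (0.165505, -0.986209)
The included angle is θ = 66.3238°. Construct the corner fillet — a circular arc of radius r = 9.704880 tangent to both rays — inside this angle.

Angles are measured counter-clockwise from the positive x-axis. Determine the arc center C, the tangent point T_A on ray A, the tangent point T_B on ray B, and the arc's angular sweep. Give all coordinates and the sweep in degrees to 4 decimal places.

center=(20.1064,-40.7944) T_A=(14.7919,-32.6740) T_B=(29.6774,-39.1882) sweep=113.6762

bisector direction at 246.3647° = (-0.400914,-0.916116)
center distance |VC| = r/sin(θ/2) = 9.704880/sin(33.1619°) = 17.741794
C = V + |VC|·bis = (20.1064,-40.7944)
T_A = V + ((C−V)·d_A)·d_A = V + 14.8522·d_A = (14.7919,-32.6740)
T_B = V + ((C−V)·d_B)·d_B = V + 14.8522·d_B = (29.6774,-39.1882)
sweep = 180° − θ = 113.6762°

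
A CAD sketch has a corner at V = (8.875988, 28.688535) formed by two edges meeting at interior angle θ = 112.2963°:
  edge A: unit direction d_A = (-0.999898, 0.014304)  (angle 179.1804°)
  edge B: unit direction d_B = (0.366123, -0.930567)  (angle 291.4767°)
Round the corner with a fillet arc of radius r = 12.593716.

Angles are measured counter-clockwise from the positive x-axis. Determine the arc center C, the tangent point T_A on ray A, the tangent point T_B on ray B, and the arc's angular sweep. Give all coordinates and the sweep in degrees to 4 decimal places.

center=(0.2494,16.2169) T_A=(0.4296,28.8094) T_B=(11.9687,20.8278) sweep=67.7037

bisector direction at 235.3285° = (-0.568870,-0.822428)
center distance |VC| = r/sin(θ/2) = 12.593716/sin(56.1482°) = 15.164369
C = V + |VC|·bis = (0.2494,16.2169)
T_A = V + ((C−V)·d_A)·d_A = V + 8.4473·d_A = (0.4296,28.8094)
T_B = V + ((C−V)·d_B)·d_B = V + 8.4473·d_B = (11.9687,20.8278)
sweep = 180° − θ = 67.7037°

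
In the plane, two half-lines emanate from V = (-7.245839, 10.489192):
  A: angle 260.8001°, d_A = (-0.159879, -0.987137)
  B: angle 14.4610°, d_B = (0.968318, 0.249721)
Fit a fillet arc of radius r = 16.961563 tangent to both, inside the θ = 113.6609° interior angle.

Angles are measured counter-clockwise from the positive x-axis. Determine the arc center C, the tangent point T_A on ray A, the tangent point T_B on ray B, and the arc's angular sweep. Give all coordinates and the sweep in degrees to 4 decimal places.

center=(7.7250,-3.1665) T_A=(-9.0183,-0.4547) T_B=(3.4894,13.2577) sweep=66.3391

bisector direction at 317.6306° = (0.738815,-0.673909)
center distance |VC| = r/sin(θ/2) = 16.961563/sin(56.8304°) = 20.263375
C = V + |VC|·bis = (7.7250,-3.1665)
T_A = V + ((C−V)·d_A)·d_A = V + 11.0865·d_A = (-9.0183,-0.4547)
T_B = V + ((C−V)·d_B)·d_B = V + 11.0865·d_B = (3.4894,13.2577)
sweep = 180° − θ = 66.3391°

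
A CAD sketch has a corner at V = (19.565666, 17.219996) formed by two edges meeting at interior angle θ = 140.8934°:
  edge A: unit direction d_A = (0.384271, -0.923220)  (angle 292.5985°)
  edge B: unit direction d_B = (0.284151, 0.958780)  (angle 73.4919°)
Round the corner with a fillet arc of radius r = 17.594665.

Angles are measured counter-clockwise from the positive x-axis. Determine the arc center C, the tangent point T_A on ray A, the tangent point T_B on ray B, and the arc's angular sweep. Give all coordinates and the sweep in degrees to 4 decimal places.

bisector direction at 3.0452° = (0.998588,0.053124)
center distance |VC| = r/sin(θ/2) = 17.594665/sin(70.4467°) = 18.671436
C = V + |VC|·bis = (38.2107,18.2119)
T_A = V + ((C−V)·d_A)·d_A = V + 6.2490·d_A = (21.9670,11.4508)
T_B = V + ((C−V)·d_B)·d_B = V + 6.2490·d_B = (21.3413,23.2114)
sweep = 180° − θ = 39.1066°

center=(38.2107,18.2119) T_A=(21.9670,11.4508) T_B=(21.3413,23.2114) sweep=39.1066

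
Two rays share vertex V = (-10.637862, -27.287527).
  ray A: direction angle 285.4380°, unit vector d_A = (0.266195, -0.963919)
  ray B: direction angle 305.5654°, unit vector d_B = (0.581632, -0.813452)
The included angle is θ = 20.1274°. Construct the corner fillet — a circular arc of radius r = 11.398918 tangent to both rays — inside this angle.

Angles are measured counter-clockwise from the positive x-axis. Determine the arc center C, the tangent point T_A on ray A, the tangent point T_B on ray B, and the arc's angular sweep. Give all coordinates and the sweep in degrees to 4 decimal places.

center=(17.4472,-86.1646) T_A=(6.4596,-89.1989) T_B=(26.7197,-79.5346) sweep=159.8726

bisector direction at 295.5017° = (0.430538,-0.902573)
center distance |VC| = r/sin(θ/2) = 11.398918/sin(10.0637°) = 65.232490
C = V + |VC|·bis = (17.4472,-86.1646)
T_A = V + ((C−V)·d_A)·d_A = V + 64.2288·d_A = (6.4596,-89.1989)
T_B = V + ((C−V)·d_B)·d_B = V + 64.2288·d_B = (26.7197,-79.5346)
sweep = 180° − θ = 159.8726°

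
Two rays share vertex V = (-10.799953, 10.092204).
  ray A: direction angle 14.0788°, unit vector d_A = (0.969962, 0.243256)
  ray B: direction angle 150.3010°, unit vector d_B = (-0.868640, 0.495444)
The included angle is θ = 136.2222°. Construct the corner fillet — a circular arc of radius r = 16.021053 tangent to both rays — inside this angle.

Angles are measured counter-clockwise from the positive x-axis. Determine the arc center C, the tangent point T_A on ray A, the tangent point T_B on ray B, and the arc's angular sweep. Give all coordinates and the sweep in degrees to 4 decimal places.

center=(-8.4537,27.1978) T_A=(-4.5565,11.6580) T_B=(-16.3912,13.2813) sweep=43.7778

bisector direction at 82.1899° = (0.135890,0.990724)
center distance |VC| = r/sin(θ/2) = 16.021053/sin(68.1111°) = 17.265768
C = V + |VC|·bis = (-8.4537,27.1978)
T_A = V + ((C−V)·d_A)·d_A = V + 6.4368·d_A = (-4.5565,11.6580)
T_B = V + ((C−V)·d_B)·d_B = V + 6.4368·d_B = (-16.3912,13.2813)
sweep = 180° − θ = 43.7778°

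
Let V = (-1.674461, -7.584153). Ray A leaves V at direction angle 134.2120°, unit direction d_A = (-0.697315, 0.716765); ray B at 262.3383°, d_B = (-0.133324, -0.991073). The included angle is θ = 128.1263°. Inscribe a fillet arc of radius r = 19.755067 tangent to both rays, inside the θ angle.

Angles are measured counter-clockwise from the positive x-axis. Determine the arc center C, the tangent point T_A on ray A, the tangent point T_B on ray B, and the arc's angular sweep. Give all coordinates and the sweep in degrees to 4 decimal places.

center=(-22.5342,-14.4728) T_A=(-8.3744,-0.6973) T_B=(-2.9555,-17.1066) sweep=51.8737

bisector direction at 198.2751° = (-0.949562,-0.313581)
center distance |VC| = r/sin(θ/2) = 19.755067/sin(64.0631°) = 21.967730
C = V + |VC|·bis = (-22.5342,-14.4728)
T_A = V + ((C−V)·d_A)·d_A = V + 9.6083·d_A = (-8.3744,-0.6973)
T_B = V + ((C−V)·d_B)·d_B = V + 9.6083·d_B = (-2.9555,-17.1066)
sweep = 180° − θ = 51.8737°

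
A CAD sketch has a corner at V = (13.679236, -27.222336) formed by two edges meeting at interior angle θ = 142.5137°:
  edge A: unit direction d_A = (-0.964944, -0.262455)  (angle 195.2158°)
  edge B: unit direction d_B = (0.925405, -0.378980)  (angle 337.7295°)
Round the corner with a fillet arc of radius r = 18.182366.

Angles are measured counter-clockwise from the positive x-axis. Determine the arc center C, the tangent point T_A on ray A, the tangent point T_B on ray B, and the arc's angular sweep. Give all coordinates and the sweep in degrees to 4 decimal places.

bisector direction at 266.4726° = (-0.061525,-0.998106)
center distance |VC| = r/sin(θ/2) = 18.182366/sin(71.2569°) = 19.200602
C = V + |VC|·bis = (12.4979,-46.3866)
T_A = V + ((C−V)·d_A)·d_A = V + 6.1697·d_A = (7.7259,-28.8416)
T_B = V + ((C−V)·d_B)·d_B = V + 6.1697·d_B = (19.3887,-29.5605)
sweep = 180° − θ = 37.4863°

center=(12.4979,-46.3866) T_A=(7.7259,-28.8416) T_B=(19.3887,-29.5605) sweep=37.4863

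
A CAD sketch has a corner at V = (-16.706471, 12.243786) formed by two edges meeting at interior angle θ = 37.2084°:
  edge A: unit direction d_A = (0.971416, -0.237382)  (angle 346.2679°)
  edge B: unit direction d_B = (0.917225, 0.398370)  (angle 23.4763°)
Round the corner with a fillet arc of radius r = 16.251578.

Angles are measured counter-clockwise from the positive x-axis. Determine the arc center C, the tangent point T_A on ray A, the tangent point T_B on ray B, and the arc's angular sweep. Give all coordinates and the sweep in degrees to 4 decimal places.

bisector direction at 4.8721° = (0.996387,0.084932)
center distance |VC| = r/sin(θ/2) = 16.251578/sin(18.6042°) = 50.940789
C = V + |VC|·bis = (34.0503,16.5703)
T_A = V + ((C−V)·d_A)·d_A = V + 48.2789·d_A = (30.1924,0.7832)
T_B = V + ((C−V)·d_B)·d_B = V + 48.2789·d_B = (27.5761,31.4766)
sweep = 180° − θ = 142.7916°

center=(34.0503,16.5703) T_A=(30.1924,0.7832) T_B=(27.5761,31.4766) sweep=142.7916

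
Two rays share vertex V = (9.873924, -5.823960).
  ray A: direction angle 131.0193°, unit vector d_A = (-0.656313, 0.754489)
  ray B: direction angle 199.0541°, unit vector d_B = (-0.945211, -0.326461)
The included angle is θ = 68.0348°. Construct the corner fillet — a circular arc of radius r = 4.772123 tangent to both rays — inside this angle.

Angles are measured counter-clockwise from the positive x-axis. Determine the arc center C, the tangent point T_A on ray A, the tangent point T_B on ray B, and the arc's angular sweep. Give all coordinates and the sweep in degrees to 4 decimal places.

center=(1.6331,-3.6215) T_A=(5.2336,-0.4895) T_B=(3.1910,-8.1321) sweep=111.9652

bisector direction at 165.0367° = (-0.966091,0.258200)
center distance |VC| = r/sin(θ/2) = 4.772123/sin(34.0174°) = 8.530108
C = V + |VC|·bis = (1.6331,-3.6215)
T_A = V + ((C−V)·d_A)·d_A = V + 7.0703·d_A = (5.2336,-0.4895)
T_B = V + ((C−V)·d_B)·d_B = V + 7.0703·d_B = (3.1910,-8.1321)
sweep = 180° − θ = 111.9652°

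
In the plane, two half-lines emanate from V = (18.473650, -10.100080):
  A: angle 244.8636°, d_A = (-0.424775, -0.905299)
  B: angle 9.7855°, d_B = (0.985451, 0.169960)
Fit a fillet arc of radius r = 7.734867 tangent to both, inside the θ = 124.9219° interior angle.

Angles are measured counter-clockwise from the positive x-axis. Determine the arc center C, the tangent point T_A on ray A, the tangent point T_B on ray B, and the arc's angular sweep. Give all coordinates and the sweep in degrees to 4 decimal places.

center=(23.7628,-17.0369) T_A=(16.7604,-13.7514) T_B=(22.4482,-9.4146) sweep=55.0781

bisector direction at 307.3245° = (0.606329,-0.795214)
center distance |VC| = r/sin(θ/2) = 7.734867/sin(62.4609°) = 8.723246
C = V + |VC|·bis = (23.7628,-17.0369)
T_A = V + ((C−V)·d_A)·d_A = V + 4.0332·d_A = (16.7604,-13.7514)
T_B = V + ((C−V)·d_B)·d_B = V + 4.0332·d_B = (22.4482,-9.4146)
sweep = 180° − θ = 55.0781°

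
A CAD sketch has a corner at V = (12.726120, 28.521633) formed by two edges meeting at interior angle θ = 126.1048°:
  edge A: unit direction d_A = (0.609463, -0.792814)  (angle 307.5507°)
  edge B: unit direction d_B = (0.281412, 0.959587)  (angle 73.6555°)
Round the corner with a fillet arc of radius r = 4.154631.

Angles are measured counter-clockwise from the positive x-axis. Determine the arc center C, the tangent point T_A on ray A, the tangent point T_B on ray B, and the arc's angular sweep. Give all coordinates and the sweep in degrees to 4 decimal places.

bisector direction at 10.6031° = (0.982925,0.184005)
center distance |VC| = r/sin(θ/2) = 4.154631/sin(63.0524°) = 4.660682
C = V + |VC|·bis = (17.3072,29.3792)
T_A = V + ((C−V)·d_A)·d_A = V + 2.1121·d_A = (14.0134,26.8471)
T_B = V + ((C−V)·d_B)·d_B = V + 2.1121·d_B = (13.3205,30.5484)
sweep = 180° − θ = 53.8952°

center=(17.3072,29.3792) T_A=(14.0134,26.8471) T_B=(13.3205,30.5484) sweep=53.8952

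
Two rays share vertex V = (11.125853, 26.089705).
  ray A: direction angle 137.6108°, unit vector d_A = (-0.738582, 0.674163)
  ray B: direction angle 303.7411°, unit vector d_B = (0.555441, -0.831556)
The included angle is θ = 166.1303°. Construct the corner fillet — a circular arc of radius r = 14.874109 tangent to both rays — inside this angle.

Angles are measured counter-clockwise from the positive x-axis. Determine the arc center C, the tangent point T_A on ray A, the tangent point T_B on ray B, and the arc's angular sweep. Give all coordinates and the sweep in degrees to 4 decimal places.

center=(-0.2379,16.3236) T_A=(9.7897,27.3094) T_B=(12.1307,24.5853) sweep=13.8697

bisector direction at 220.6760° = (-0.758408,-0.651780)
center distance |VC| = r/sin(θ/2) = 14.874109/sin(83.0652°) = 14.983729
C = V + |VC|·bis = (-0.2379,16.3236)
T_A = V + ((C−V)·d_A)·d_A = V + 1.8091·d_A = (9.7897,27.3094)
T_B = V + ((C−V)·d_B)·d_B = V + 1.8091·d_B = (12.1307,24.5853)
sweep = 180° − θ = 13.8697°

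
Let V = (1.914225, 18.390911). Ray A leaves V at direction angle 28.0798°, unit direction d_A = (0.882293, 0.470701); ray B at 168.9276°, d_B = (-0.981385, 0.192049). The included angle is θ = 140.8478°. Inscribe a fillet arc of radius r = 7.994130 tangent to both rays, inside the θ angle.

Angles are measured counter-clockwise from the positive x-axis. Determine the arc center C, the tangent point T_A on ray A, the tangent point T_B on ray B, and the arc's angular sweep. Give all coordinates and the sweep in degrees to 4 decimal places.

bisector direction at 98.5037° = (-0.147873,0.989006)
center distance |VC| = r/sin(θ/2) = 7.994130/sin(70.4239°) = 8.484561
C = V + |VC|·bis = (0.6596,26.7822)
T_A = V + ((C−V)·d_A)·d_A = V + 2.8428·d_A = (4.4224,19.7290)
T_B = V + ((C−V)·d_B)·d_B = V + 2.8428·d_B = (-0.8757,18.9369)
sweep = 180° − θ = 39.1522°

center=(0.6596,26.7822) T_A=(4.4224,19.7290) T_B=(-0.8757,18.9369) sweep=39.1522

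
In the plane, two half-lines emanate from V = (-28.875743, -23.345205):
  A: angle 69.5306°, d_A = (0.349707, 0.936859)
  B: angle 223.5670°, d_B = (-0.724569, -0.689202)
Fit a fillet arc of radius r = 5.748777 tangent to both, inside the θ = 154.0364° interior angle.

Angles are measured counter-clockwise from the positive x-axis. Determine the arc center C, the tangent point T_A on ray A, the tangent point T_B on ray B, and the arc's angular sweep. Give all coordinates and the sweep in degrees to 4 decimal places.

bisector direction at 146.5488° = (-0.834356,0.551227)
center distance |VC| = r/sin(θ/2) = 5.748777/sin(77.0182°) = 5.899561
C = V + |VC|·bis = (-33.7981,-20.0932)
T_A = V + ((C−V)·d_A)·d_A = V + 1.3253·d_A = (-28.4123,-22.1036)
T_B = V + ((C−V)·d_B)·d_B = V + 1.3253·d_B = (-29.8360,-24.2586)
sweep = 180° − θ = 25.9636°

center=(-33.7981,-20.0932) T_A=(-28.4123,-22.1036) T_B=(-29.8360,-24.2586) sweep=25.9636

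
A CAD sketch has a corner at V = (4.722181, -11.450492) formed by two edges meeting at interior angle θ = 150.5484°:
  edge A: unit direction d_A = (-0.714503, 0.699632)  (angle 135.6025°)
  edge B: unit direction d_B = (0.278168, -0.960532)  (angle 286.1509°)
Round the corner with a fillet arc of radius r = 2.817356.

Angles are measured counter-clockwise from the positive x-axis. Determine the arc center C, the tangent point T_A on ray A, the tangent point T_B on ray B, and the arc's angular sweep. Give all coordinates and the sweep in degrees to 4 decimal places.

bisector direction at 210.8767° = (-0.858274,-0.513192)
center distance |VC| = r/sin(θ/2) = 2.817356/sin(75.2742°) = 2.913039
C = V + |VC|·bis = (2.2220,-12.9454)
T_A = V + ((C−V)·d_A)·d_A = V + 0.7405·d_A = (4.1931,-10.9324)
T_B = V + ((C−V)·d_B)·d_B = V + 0.7405·d_B = (4.9282,-12.1617)
sweep = 180° − θ = 29.4516°

center=(2.2220,-12.9454) T_A=(4.1931,-10.9324) T_B=(4.9282,-12.1617) sweep=29.4516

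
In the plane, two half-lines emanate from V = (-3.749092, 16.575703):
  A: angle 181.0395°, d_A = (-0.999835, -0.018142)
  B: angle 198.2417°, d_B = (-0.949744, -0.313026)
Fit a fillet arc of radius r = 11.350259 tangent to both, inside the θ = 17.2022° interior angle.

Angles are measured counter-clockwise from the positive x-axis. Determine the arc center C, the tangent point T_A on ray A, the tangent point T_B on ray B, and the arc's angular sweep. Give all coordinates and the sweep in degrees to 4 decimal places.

bisector direction at 189.6406° = (-0.985878,-0.167467)
center distance |VC| = r/sin(θ/2) = 11.350259/sin(8.6011°) = 75.893886
C = V + |VC|·bis = (-78.5712,3.8660)
T_A = V + ((C−V)·d_A)·d_A = V + 75.0403·d_A = (-78.7771,15.2143)
T_B = V + ((C−V)·d_B)·d_B = V + 75.0403·d_B = (-75.0182,-6.9139)
sweep = 180° − θ = 162.7978°

center=(-78.5712,3.8660) T_A=(-78.7771,15.2143) T_B=(-75.0182,-6.9139) sweep=162.7978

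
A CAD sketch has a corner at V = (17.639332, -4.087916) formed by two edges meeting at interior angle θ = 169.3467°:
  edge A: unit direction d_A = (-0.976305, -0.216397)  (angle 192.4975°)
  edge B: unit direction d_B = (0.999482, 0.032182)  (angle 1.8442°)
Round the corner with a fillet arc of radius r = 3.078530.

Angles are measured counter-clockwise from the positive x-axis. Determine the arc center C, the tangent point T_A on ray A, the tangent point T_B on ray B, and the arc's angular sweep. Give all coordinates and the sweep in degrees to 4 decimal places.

bisector direction at 277.1709° = (0.124828,-0.992178)
center distance |VC| = r/sin(θ/2) = 3.078530/sin(84.6733°) = 3.091882
C = V + |VC|·bis = (18.0253,-7.1556)
T_A = V + ((C−V)·d_A)·d_A = V + 0.2870·d_A = (17.3591,-4.1500)
T_B = V + ((C−V)·d_B)·d_B = V + 0.2870·d_B = (17.9262,-4.0787)
sweep = 180° − θ = 10.6533°

center=(18.0253,-7.1556) T_A=(17.3591,-4.1500) T_B=(17.9262,-4.0787) sweep=10.6533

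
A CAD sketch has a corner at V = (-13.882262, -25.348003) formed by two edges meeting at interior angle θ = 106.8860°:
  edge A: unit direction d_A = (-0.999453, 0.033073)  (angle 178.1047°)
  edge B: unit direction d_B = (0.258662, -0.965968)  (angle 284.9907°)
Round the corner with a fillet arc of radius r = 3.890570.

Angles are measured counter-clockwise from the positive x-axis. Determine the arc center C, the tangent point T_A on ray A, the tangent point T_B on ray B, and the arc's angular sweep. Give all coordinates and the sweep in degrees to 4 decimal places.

bisector direction at 231.5477° = (-0.621863,-0.783126)
center distance |VC| = r/sin(θ/2) = 3.890570/sin(53.4430°) = 4.843447
C = V + |VC|·bis = (-16.8942,-29.1410)
T_A = V + ((C−V)·d_A)·d_A = V + 2.8849·d_A = (-16.7655,-25.2526)
T_B = V + ((C−V)·d_B)·d_B = V + 2.8849·d_B = (-13.1361,-28.1347)
sweep = 180° − θ = 73.1140°

center=(-16.8942,-29.1410) T_A=(-16.7655,-25.2526) T_B=(-13.1361,-28.1347) sweep=73.1140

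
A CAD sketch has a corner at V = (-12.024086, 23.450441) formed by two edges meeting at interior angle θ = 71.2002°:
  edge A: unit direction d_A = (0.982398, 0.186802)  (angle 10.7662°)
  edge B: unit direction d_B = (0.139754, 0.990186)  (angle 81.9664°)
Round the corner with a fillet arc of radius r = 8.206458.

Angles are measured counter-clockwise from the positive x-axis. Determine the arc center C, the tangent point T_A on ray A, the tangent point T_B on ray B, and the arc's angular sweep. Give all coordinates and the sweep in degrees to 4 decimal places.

bisector direction at 46.3663° = (0.690045,0.723766)
center distance |VC| = r/sin(θ/2) = 8.206458/sin(35.6001°) = 14.097430
C = V + |VC|·bis = (-2.2962,33.6537)
T_A = V + ((C−V)·d_A)·d_A = V + 11.4626·d_A = (-0.7632,25.5917)
T_B = V + ((C−V)·d_B)·d_B = V + 11.4626·d_B = (-10.4221,34.8006)
sweep = 180° − θ = 108.7998°

center=(-2.2962,33.6537) T_A=(-0.7632,25.5917) T_B=(-10.4221,34.8006) sweep=108.7998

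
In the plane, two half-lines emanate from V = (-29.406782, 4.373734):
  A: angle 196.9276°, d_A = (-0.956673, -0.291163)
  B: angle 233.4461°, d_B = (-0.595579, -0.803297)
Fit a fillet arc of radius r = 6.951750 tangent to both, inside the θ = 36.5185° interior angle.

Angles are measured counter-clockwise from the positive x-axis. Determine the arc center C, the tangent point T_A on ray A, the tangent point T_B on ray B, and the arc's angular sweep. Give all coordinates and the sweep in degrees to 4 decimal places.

bisector direction at 215.1869° = (-0.817277,-0.576245)
center distance |VC| = r/sin(θ/2) = 6.951750/sin(18.2593°) = 22.187584
C = V + |VC|·bis = (-47.5402,-8.4117)
T_A = V + ((C−V)·d_A)·d_A = V + 21.0704·d_A = (-49.5643,-1.7612)
T_B = V + ((C−V)·d_B)·d_B = V + 21.0704·d_B = (-41.9559,-12.5521)
sweep = 180° − θ = 143.4815°

center=(-47.5402,-8.4117) T_A=(-49.5643,-1.7612) T_B=(-41.9559,-12.5521) sweep=143.4815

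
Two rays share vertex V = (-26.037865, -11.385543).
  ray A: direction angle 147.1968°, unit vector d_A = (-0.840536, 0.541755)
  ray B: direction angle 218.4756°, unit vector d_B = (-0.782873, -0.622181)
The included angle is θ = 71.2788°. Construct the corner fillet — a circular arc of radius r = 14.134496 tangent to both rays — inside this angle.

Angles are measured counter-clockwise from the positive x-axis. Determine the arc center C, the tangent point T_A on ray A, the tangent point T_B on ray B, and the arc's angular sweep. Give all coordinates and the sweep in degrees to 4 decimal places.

center=(-50.2658,-12.5858) T_A=(-42.6084,-0.7053) T_B=(-41.4716,-23.6513) sweep=108.7212

bisector direction at 182.8362° = (-0.998775,-0.049481)
center distance |VC| = r/sin(θ/2) = 14.134496/sin(35.6394°) = 24.257651
C = V + |VC|·bis = (-50.2658,-12.5858)
T_A = V + ((C−V)·d_A)·d_A = V + 19.7142·d_A = (-42.6084,-0.7053)
T_B = V + ((C−V)·d_B)·d_B = V + 19.7142·d_B = (-41.4716,-23.6513)
sweep = 180° − θ = 108.7212°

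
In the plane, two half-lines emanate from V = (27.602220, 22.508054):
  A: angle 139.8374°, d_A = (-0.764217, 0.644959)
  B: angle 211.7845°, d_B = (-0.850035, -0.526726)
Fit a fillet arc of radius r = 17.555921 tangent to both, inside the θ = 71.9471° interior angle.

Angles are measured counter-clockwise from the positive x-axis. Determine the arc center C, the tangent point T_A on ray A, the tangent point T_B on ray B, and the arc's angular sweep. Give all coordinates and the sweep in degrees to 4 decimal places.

bisector direction at 175.8109° = (-0.997328,0.073048)
center distance |VC| = r/sin(θ/2) = 17.555921/sin(35.9736°) = 29.886910
C = V + |VC|·bis = (-2.2048,24.6912)
T_A = V + ((C−V)·d_A)·d_A = V + 24.1871·d_A = (9.1180,38.1078)
T_B = V + ((C−V)·d_B)·d_B = V + 24.1871·d_B = (7.0423,9.7681)
sweep = 180° − θ = 108.0529°

center=(-2.2048,24.6912) T_A=(9.1180,38.1078) T_B=(7.0423,9.7681) sweep=108.0529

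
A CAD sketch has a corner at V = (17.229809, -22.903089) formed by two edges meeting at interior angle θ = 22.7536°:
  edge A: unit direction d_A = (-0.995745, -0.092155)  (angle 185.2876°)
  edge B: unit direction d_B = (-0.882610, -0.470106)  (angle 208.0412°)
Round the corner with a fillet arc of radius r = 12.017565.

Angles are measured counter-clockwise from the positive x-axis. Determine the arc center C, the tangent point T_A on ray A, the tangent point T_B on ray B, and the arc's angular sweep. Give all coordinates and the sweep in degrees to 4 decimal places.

center=(-41.1338,-40.3735) T_A=(-42.2413,-28.4071) T_B=(-35.4843,-50.9803) sweep=157.2464

bisector direction at 196.6644° = (-0.958001,-0.286765)
center distance |VC| = r/sin(θ/2) = 12.017565/sin(11.3768°) = 60.922340
C = V + |VC|·bis = (-41.1338,-40.3735)
T_A = V + ((C−V)·d_A)·d_A = V + 59.7253·d_A = (-42.2413,-28.4071)
T_B = V + ((C−V)·d_B)·d_B = V + 59.7253·d_B = (-35.4843,-50.9803)
sweep = 180° − θ = 157.2464°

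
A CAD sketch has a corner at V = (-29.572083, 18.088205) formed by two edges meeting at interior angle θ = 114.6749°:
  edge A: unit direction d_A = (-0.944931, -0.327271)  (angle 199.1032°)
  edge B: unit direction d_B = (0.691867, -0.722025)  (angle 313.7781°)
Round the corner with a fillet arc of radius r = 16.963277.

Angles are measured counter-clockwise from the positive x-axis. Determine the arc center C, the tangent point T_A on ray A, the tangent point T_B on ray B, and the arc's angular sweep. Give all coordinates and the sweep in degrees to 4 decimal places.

bisector direction at 256.4407° = (-0.234452,-0.972128)
center distance |VC| = r/sin(θ/2) = 16.963277/sin(57.3374°) = 20.149671
C = V + |VC|·bis = (-34.2962,-1.4998)
T_A = V + ((C−V)·d_A)·d_A = V + 10.8746·d_A = (-39.8478,14.5293)
T_B = V + ((C−V)·d_B)·d_B = V + 10.8746·d_B = (-22.0483,10.2365)
sweep = 180° − θ = 65.3251°

center=(-34.2962,-1.4998) T_A=(-39.8478,14.5293) T_B=(-22.0483,10.2365) sweep=65.3251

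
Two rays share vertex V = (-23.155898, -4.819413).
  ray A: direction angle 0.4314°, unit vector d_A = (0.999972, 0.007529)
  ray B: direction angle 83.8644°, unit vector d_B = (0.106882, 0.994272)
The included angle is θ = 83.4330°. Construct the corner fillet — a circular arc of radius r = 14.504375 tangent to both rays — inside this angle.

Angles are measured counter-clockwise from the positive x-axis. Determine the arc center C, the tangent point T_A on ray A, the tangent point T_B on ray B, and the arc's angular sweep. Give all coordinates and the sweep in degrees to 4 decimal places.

bisector direction at 42.1479° = (0.741415,0.671047)
center distance |VC| = r/sin(θ/2) = 14.504375/sin(41.7165°) = 21.796493
C = V + |VC|·bis = (-6.9956,9.8071)
T_A = V + ((C−V)·d_A)·d_A = V + 16.2699·d_A = (-6.8864,-4.6969)
T_B = V + ((C−V)·d_B)·d_B = V + 16.2699·d_B = (-21.4169,11.3573)
sweep = 180° − θ = 96.5670°

center=(-6.9956,9.8071) T_A=(-6.8864,-4.6969) T_B=(-21.4169,11.3573) sweep=96.5670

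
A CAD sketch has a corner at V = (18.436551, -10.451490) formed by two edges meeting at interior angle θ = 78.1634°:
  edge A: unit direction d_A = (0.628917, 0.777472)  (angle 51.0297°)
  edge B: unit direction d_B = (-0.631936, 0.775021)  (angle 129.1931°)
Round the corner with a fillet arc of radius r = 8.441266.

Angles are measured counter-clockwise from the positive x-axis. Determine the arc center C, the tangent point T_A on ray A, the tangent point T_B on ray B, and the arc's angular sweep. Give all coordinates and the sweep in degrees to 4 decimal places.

bisector direction at 90.1114° = (-0.001944,0.999998)
center distance |VC| = r/sin(θ/2) = 8.441266/sin(39.0817°) = 13.389740
C = V + |VC|·bis = (18.4105,2.9382)
T_A = V + ((C−V)·d_A)·d_A = V + 10.3938·d_A = (24.9734,-2.3706)
T_B = V + ((C−V)·d_B)·d_B = V + 10.3938·d_B = (11.8684,-2.3961)
sweep = 180° − θ = 101.8366°

center=(18.4105,2.9382) T_A=(24.9734,-2.3706) T_B=(11.8684,-2.3961) sweep=101.8366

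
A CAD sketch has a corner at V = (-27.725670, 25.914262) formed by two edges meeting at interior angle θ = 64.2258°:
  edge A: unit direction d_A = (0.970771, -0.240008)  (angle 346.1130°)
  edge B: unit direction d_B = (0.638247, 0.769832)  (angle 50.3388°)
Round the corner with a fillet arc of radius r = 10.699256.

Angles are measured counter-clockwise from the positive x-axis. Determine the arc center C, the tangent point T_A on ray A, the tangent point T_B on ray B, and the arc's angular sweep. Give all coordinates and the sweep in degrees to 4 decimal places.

bisector direction at 18.2259° = (0.949831,0.312764)
center distance |VC| = r/sin(θ/2) = 10.699256/sin(32.1129°) = 20.126922
C = V + |VC|·bis = (-8.6085,32.2092)
T_A = V + ((C−V)·d_A)·d_A = V + 17.0475·d_A = (-11.1764,21.8227)
T_B = V + ((C−V)·d_B)·d_B = V + 17.0475·d_B = (-16.8451,39.0380)
sweep = 180° − θ = 115.7742°

center=(-8.6085,32.2092) T_A=(-11.1764,21.8227) T_B=(-16.8451,39.0380) sweep=115.7742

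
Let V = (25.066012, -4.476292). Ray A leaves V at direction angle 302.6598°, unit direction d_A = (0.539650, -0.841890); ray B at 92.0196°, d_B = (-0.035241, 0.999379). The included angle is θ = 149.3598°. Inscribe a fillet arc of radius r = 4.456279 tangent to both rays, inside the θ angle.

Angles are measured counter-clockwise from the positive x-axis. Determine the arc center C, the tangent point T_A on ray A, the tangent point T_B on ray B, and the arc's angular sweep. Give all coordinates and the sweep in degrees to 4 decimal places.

bisector direction at 17.3397° = (0.954555,0.298036)
center distance |VC| = r/sin(θ/2) = 4.456279/sin(74.6799°) = 4.620468
C = V + |VC|·bis = (29.4765,-3.0992)
T_A = V + ((C−V)·d_A)·d_A = V + 1.2208·d_A = (25.7248,-5.5041)
T_B = V + ((C−V)·d_B)·d_B = V + 1.2208·d_B = (25.0230,-3.2563)
sweep = 180° − θ = 30.6402°

center=(29.4765,-3.0992) T_A=(25.7248,-5.5041) T_B=(25.0230,-3.2563) sweep=30.6402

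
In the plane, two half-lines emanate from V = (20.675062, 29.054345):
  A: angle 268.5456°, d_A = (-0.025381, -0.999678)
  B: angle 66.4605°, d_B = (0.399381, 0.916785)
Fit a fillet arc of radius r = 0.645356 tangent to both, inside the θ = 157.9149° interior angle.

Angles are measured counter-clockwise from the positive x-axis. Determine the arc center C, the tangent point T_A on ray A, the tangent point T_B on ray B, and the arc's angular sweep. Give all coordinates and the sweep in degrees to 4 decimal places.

bisector direction at 347.5030° = (0.976308,-0.216388)
center distance |VC| = r/sin(θ/2) = 0.645356/sin(78.9574°) = 0.657530
C = V + |VC|·bis = (21.3170,28.9121)
T_A = V + ((C−V)·d_A)·d_A = V + 0.1259·d_A = (20.6719,28.9284)
T_B = V + ((C−V)·d_B)·d_B = V + 0.1259·d_B = (20.7254,29.1698)
sweep = 180° − θ = 22.0851°

center=(21.3170,28.9121) T_A=(20.6719,28.9284) T_B=(20.7254,29.1698) sweep=22.0851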